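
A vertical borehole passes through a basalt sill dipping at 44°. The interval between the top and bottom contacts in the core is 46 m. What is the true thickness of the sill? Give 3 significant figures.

33.1 m

True thickness t = h · cos(dip) = 46 × cos 44°
t = 46 × 0.7193 = 33.090 m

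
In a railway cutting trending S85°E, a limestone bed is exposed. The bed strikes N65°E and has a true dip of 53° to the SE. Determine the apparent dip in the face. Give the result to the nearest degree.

34°

Angle between strike (N65°E) and section (S85°E): β = 30°.
tan(apparent dip) = tan 53° · sin 30° = 0.6635
apparent dip = arctan 0.6635 = 33.57°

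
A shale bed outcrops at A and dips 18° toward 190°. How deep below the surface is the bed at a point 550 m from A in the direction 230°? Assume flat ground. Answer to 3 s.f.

137 m

The hole lies 40° from the dip direction, so the down-dip offset is 550 × cos 40° = 421.32 m.
Depth = down-dip offset × tan(dip) = 421.32 × tan 18° = 421.32 × 0.3249
Depth = 136.90 m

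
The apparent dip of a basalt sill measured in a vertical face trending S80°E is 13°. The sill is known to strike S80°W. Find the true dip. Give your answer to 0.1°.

β = acute angle between strike S80°W and section S80°E = 20°.
tan δ = tan α / sin β = tan 13° / sin 20° = 0.2309 / 0.3420 = 0.6750
true dip = arctan 0.6750 = 34.02°

34.0°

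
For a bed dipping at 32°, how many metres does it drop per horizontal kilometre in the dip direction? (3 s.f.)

drop per km = 1000 × tan 32° = 1000 × 0.6249

625 m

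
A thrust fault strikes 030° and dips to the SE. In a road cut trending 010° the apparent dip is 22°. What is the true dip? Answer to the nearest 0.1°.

β = acute angle between strike 030° and section 010° = 20°.
tan δ = tan α / sin β = tan 22° / sin 20° = 0.4040 / 0.3420 = 1.1813
δ = arctan(1.1813) = 49.75°

49.8°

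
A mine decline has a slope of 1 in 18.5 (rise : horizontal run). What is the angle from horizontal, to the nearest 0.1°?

3.1°

tan θ = 1/18.5 = 0.0541
θ = arctan(0.0541) = 3.09°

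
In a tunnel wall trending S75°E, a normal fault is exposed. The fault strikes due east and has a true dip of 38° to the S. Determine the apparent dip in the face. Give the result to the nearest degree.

The section lies 15° from the strike.
tan(apparent dip) = tan 38° · sin 15° = 0.2022
apparent dip = arctan 0.2022 = 11.43°

11°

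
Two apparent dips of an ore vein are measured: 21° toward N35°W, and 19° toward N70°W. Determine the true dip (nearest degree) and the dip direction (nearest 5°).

true dip 21°, dip direction 315°

Each apparent-dip line lies in the plane. As unit vectors (x east, y north, z up), v₁ plunges 21°→N35°W and v₂ plunges 19°→N70°W.
Cross product v₁ × v₂ gives the pole to the plane: n ∝ (-0.133, 0.144, 0.506).
True dip = arccos(n_z / |n|) = arccos(0.9325) = 21.2°.
Dip direction = atan2(-0.133, 0.144) = 317° (azimuth of n's horizontal projection).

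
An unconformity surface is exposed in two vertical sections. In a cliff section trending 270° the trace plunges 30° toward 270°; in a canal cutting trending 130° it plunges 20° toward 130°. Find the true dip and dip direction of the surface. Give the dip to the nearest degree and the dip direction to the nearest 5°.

The two traces are lines in the plane: v₁ = (sin 270°·cos 30°, cos 270°·cos 30°, −sin 30°), v₂ = (sin 130°·cos 20°, cos 130°·cos 20°, −sin 20°).
The plane normal is n = v₁ × v₂ ∝ (-0.302, -0.656, 0.523).
tan δ = √(n_x²+n_y²)/n_z = 0.722/0.523, so δ = 54.1°.
Dip direction = atan2(-0.302, -0.656) = 205° (azimuth of n's horizontal projection).

true dip 54°, dip direction 205°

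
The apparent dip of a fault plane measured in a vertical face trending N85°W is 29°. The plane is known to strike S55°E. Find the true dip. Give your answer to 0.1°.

β = acute angle between strike S55°E and section N85°W = 30°.
tan δ = tan α / sin β = tan 29° / sin 30° = 0.5543 / 0.5000 = 1.1086
true dip = arctan 1.1086 = 47.95°

47.9°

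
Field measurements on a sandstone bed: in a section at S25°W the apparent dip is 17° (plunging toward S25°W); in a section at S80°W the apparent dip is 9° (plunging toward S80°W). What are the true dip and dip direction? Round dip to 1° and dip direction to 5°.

true dip 17°, dip direction 200°

The two traces are lines in the plane: v₁ = (sin 205°·cos 17°, cos 205°·cos 17°, −sin 17°), v₂ = (sin 260°·cos 9°, cos 260°·cos 9°, −sin 9°).
n = v₁ × v₂ = (-0.085, -0.221, 0.774) (taken with n_z > 0).
tan δ = √(n_x²+n_y²)/n_z = 0.237/0.774, so δ = 17.0°.
Dip direction = atan2(-0.085, -0.221) = 201° (azimuth of n's horizontal projection).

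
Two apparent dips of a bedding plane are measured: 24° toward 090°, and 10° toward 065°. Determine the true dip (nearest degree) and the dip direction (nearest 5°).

true dip 35°, dip direction 140°

The two traces are lines in the plane: v₁ = (sin 90°·cos 24°, cos 90°·cos 24°, −sin 24°), v₂ = (sin 65°·cos 10°, cos 65°·cos 10°, −sin 10°).
Cross product v₁ × v₂ gives the pole to the plane: n ∝ (0.169, -0.204, 0.380).
True dip = arccos(n_z / |n|) = arccos(0.8200) = 34.9°.
Dip direction = azimuth of (n_x, n_y) = atan2(0.169, -0.204) = 140°.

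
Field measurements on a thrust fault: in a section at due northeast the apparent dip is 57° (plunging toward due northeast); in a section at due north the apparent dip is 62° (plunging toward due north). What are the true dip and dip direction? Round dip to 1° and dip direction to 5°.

The two traces are lines in the plane: v₁ = (sin 45°·cos 57°, cos 45°·cos 57°, −sin 57°), v₂ = (sin 0°·cos 62°, cos 0°·cos 62°, −sin 62°).
n = v₁ × v₂ = (0.054, 0.340, 0.181) (taken with n_z > 0).
tan δ = √(n_x²+n_y²)/n_z = 0.344/0.181, so δ = 62.3°.
The horizontal component of n points toward azimuth atan2(n_x, n_y) = 9°, the dip direction.

true dip 62°, dip direction 010°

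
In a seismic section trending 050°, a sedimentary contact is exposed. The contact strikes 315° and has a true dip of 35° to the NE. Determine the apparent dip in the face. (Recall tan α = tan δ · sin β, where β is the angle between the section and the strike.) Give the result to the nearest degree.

Angle between strike (315°) and section (050°): β = 85°.
tan α = tan 35° × sin 85° = 0.7002 × 0.9962 = 0.6975
apparent dip = arctan 0.6975 = 34.90°

35°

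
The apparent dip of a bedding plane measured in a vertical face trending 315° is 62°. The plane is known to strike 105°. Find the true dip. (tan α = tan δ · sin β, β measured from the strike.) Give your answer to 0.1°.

75.1°

The section is 30° from the strike.
tan δ = tan α / sin β = tan 62° / sin 30° = 1.8807 / 0.5000 = 3.7615
true dip = arctan 3.7615 = 75.11°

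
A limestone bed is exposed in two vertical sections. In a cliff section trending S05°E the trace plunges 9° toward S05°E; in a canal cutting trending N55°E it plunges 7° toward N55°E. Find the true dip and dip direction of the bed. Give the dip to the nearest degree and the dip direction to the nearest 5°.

true dip 16°, dip direction 120°

Represent each trace as a vector plunging at its apparent dip toward its trend (east-north-up frame): v₁ = (0.086, -0.984, -0.156), v₂ = (0.813, 0.569, -0.122).
Cross product v₁ × v₂ gives the pole to the plane: n ∝ (0.209, -0.117, 0.849).
True dip = arccos(n_z / |n|) = arccos(0.9625) = 15.7°.
Dip direction = atan2(0.209, -0.117) = 119° (azimuth of n's horizontal projection).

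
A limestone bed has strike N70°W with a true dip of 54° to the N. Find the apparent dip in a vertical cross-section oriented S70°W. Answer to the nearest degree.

41°

Angle between strike (N70°W) and section (S70°W): β = 40°.
tan(apparent dip) = tan 54° · sin 40° = 0.8847
apparent dip = arctan 0.8847 = 41.50°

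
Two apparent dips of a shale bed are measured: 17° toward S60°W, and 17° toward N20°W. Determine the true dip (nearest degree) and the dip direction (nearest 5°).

true dip 25°, dip direction 290°

The two traces are lines in the plane: v₁ = (sin 240°·cos 17°, cos 240°·cos 17°, −sin 17°), v₂ = (sin 340°·cos 17°, cos 340°·cos 17°, −sin 17°).
n = v₁ × v₂ = (-0.403, 0.147, 0.901) (taken with n_z > 0).
Dip δ = arctan(|n_h|/n_z) = arctan(0.428/0.901) = 25.4°.
Dip direction = atan2(-0.403, 0.147) = 290° (azimuth of n's horizontal projection).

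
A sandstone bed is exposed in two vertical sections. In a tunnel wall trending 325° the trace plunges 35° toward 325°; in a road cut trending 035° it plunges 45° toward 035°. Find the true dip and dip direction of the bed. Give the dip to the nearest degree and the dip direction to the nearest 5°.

true dip 47°, dip direction 015°

Represent each trace as a vector plunging at its apparent dip toward its trend (east-north-up frame): v₁ = (-0.470, 0.671, -0.574), v₂ = (0.406, 0.579, -0.707).
Cross product v₁ × v₂ gives the pole to the plane: n ∝ (0.142, 0.565, 0.544).
True dip = arccos(n_z / |n|) = arccos(0.6827) = 46.9°.
Dip direction = azimuth of (n_x, n_y) = atan2(0.142, 0.565) = 14°.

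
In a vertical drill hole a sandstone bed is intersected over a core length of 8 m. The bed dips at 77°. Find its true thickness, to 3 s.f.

1.80 m

True thickness t = h · cos(dip) = 8 × cos 77°
t = 8 × 0.2250 = 1.800 m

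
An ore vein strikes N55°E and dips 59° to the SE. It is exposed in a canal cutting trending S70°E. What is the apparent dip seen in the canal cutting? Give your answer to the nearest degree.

The strike is N55°E and the section trends S70°E; the acute angle between them is β = 55°.
tan α = tan 59° × sin 55° = 1.6643 × 0.8192 = 1.3633
α = arctan(1.3633) = 53.74°

54°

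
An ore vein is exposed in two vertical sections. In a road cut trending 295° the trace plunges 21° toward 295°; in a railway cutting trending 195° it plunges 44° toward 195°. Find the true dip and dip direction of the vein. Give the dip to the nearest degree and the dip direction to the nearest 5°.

true dip 48°, dip direction 225°

Each apparent-dip line lies in the plane. As unit vectors (x east, y north, z up), v₁ plunges 21°→295° and v₂ plunges 44°→195°.
n = v₁ × v₂ = (-0.523, -0.521, 0.661) (taken with n_z > 0).
Dip δ = arctan(|n_h|/n_z) = arctan(0.738/0.661) = 48.1°.
Dip direction = azimuth of (n_x, n_y) = atan2(-0.523, -0.521) = 225°.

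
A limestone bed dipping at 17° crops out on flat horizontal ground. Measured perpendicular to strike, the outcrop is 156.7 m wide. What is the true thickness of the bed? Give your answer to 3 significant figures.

True thickness t = w · sin(dip) = 156.7 × sin 17°
t = 156.7 × 0.2924 = 45.815 m

45.8 m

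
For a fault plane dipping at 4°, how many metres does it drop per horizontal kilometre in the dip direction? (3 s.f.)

drop per km = 1000 × tan 4° = 1000 × 0.0699

69.9 m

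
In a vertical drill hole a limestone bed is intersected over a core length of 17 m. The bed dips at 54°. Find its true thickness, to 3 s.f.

9.99 m

True thickness t = h · cos(dip) = 17 × cos 54°
t = 17 × 0.5878 = 9.992 m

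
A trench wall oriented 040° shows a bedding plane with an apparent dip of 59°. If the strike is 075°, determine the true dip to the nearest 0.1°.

The section is 35° from the strike.
tan δ = tan α / sin β = tan 59° / sin 35° = 1.6643 / 0.5736 = 2.9016
true dip = arctan 2.9016 = 70.98°

71.0°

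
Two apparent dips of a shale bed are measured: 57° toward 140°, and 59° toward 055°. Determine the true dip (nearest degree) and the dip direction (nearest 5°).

Each apparent-dip line lies in the plane. As unit vectors (x east, y north, z up), v₁ plunges 57°→140° and v₂ plunges 59°→055°.
The plane normal is n = v₁ × v₂ ∝ (0.605, -0.054, 0.279).
True dip = arccos(n_z / |n|) = arccos(0.4177) = 65.3°.
Dip direction = azimuth of (n_x, n_y) = atan2(0.605, -0.054) = 95°.

true dip 65°, dip direction 095°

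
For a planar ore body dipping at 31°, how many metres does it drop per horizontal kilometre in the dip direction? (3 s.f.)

601 m

drop per km = 1000 × tan 31° = 1000 × 0.6009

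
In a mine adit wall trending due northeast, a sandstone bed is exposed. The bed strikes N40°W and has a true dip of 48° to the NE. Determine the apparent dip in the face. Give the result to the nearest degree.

The section lies 85° from the strike.
tan α = tan 48° × sin 85° = 1.1106 × 0.9962 = 1.1064
apparent dip = arctan 1.1064 = 47.89°

48°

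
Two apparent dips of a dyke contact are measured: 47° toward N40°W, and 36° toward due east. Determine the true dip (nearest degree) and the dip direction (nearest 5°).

Represent each trace as a vector plunging at its apparent dip toward its trend (east-north-up frame): v₁ = (-0.438, 0.522, -0.731), v₂ = (0.809, 0.000, -0.588).
Cross product v₁ × v₂ gives the pole to the plane: n ∝ (0.307, 0.849, 0.423).
Dip δ = arctan(|n_h|/n_z) = arctan(0.903/0.423) = 64.9°.
The horizontal component of n points toward azimuth atan2(n_x, n_y) = 20°, the dip direction.

true dip 65°, dip direction 020°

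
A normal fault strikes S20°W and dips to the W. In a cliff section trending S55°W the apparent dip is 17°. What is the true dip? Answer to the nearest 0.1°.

β = acute angle between strike S20°W and section S55°W = 35°.
tan(true dip) = tan 17° / sin 35° = 0.5330
true dip = arctan 0.5330 = 28.06°

28.1°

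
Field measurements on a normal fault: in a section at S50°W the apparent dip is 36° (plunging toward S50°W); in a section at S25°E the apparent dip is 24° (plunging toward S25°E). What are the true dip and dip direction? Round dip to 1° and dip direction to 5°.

true dip 38°, dip direction 210°

Represent each trace as a vector plunging at its apparent dip toward its trend (east-north-up frame): v₁ = (-0.620, -0.520, -0.588), v₂ = (0.386, -0.828, -0.407).
Cross product v₁ × v₂ gives the pole to the plane: n ∝ (-0.275, -0.479, 0.714).
True dip = arccos(n_z / |n|) = arccos(0.7909) = 37.7°.
Dip direction = azimuth of (n_x, n_y) = atan2(-0.275, -0.479) = 210°.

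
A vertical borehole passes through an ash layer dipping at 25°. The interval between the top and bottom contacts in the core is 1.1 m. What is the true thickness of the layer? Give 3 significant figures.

0.997 m

True thickness t = h · cos(dip) = 1.1 × cos 25°
t = 1.1 × 0.9063 = 0.997 m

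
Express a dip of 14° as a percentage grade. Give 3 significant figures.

24.9%

grade % = 100 × tan 14° = 100 × 0.2493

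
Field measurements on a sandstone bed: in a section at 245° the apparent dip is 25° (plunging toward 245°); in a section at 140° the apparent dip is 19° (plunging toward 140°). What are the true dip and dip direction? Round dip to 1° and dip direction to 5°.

true dip 34°, dip direction 200°

Each apparent-dip line lies in the plane. As unit vectors (x east, y north, z up), v₁ plunges 25°→245° and v₂ plunges 19°→140°.
The plane normal is n = v₁ × v₂ ∝ (-0.181, -0.524, 0.828).
True dip = arccos(n_z / |n|) = arccos(0.8307) = 33.8°.
The horizontal component of n points toward azimuth atan2(n_x, n_y) = 199°, the dip direction.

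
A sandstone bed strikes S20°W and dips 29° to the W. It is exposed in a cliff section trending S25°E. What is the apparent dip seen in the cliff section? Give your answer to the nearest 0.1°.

Angle between strike (S20°W) and section (S25°E): β = 45°.
tan α = tan 29° × sin 45° = 0.5543 × 0.7071 = 0.3920
α = arctan(0.3920) = 21.40°

21.4°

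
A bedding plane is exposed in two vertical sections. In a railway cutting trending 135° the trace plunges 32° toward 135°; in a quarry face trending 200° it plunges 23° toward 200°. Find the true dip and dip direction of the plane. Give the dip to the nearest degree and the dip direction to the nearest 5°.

Represent each trace as a vector plunging at its apparent dip toward its trend (east-north-up frame): v₁ = (0.600, -0.600, -0.530), v₂ = (-0.315, -0.865, -0.391).
The plane normal is n = v₁ × v₂ ∝ (0.224, -0.401, 0.707).
True dip = arccos(n_z / |n|) = arccos(0.8387) = 33.0°.
Dip direction = azimuth of (n_x, n_y) = atan2(0.224, -0.401) = 151°.

true dip 33°, dip direction 150°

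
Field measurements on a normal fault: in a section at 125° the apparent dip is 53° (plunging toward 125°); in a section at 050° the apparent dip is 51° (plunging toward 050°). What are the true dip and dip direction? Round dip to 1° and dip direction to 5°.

true dip 58°, dip direction 090°

The two traces are lines in the plane: v₁ = (sin 125°·cos 53°, cos 125°·cos 53°, −sin 53°), v₂ = (sin 50°·cos 51°, cos 50°·cos 51°, −sin 51°).
n = v₁ × v₂ = (0.591, -0.002, 0.366) (taken with n_z > 0).
Dip δ = arctan(|n_h|/n_z) = arctan(0.591/0.366) = 58.3°.
Dip direction = azimuth of (n_x, n_y) = atan2(0.591, -0.002) = 90°.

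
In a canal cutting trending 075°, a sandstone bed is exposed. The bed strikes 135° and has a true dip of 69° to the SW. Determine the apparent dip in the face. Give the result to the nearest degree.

66°

The strike is 135° and the section trends 075°; the acute angle between them is β = 60°.
tan(apparent dip) = tan 69° · sin 60° = 2.2561
apparent dip = arctan 2.2561 = 66.09°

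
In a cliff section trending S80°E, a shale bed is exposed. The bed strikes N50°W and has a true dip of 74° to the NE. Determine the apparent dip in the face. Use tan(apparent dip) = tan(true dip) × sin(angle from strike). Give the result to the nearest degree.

The strike is N50°W and the section trends S80°E; the acute angle between them is β = 30°.
tan(apparent dip) = tan 74° · sin 30° = 1.7437
α = arctan(1.7437) = 60.17°

60°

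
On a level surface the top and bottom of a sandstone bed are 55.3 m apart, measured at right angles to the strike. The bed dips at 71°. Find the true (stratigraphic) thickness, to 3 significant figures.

52.3 m

True thickness t = w · sin(dip) = 55.3 × sin 71°
t = 55.3 × 0.9455 = 52.287 m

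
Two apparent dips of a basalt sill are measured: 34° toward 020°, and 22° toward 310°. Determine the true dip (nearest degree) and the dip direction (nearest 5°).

true dip 35°, dip direction 005°

Represent each trace as a vector plunging at its apparent dip toward its trend (east-north-up frame): v₁ = (0.284, 0.779, -0.559), v₂ = (-0.710, 0.596, -0.375).
n = v₁ × v₂ = (0.041, 0.503, 0.722) (taken with n_z > 0).
Dip δ = arctan(|n_h|/n_z) = arctan(0.505/0.722) = 35.0°.
The horizontal component of n points toward azimuth atan2(n_x, n_y) = 5°, the dip direction.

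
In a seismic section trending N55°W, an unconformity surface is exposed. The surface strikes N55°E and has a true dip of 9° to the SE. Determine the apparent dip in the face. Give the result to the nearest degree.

8°

Angle between strike (N55°E) and section (N55°W): β = 70°.
tan(apparent dip) = tan 9° · sin 70° = 0.1488
α = arctan(0.1488) = 8.47°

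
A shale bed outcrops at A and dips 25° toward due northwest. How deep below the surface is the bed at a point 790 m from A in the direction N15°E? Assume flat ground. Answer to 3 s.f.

The hole lies 60° from the dip direction, so the down-dip offset is 790 × cos 60° = 395.00 m.
Depth = down-dip offset × tan(dip) = 395.00 × tan 25° = 395.00 × 0.4663
Depth = 184.19 m

184 m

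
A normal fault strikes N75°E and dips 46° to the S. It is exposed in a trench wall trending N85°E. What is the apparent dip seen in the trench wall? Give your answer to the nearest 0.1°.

10.2°

Angle between strike (N75°E) and section (N85°E): β = 10°.
tan(apparent dip) = tan 46° · sin 10° = 0.1798
α = arctan(0.1798) = 10.19°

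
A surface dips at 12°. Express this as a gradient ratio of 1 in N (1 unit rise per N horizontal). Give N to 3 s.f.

1 : N means tan θ = 1/N, so N = 1/tan 12° = 1/0.2126

1 in 4.70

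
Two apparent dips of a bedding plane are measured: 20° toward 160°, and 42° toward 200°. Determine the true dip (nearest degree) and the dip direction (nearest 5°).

Each apparent-dip line lies in the plane. As unit vectors (x east, y north, z up), v₁ plunges 20°→160° and v₂ plunges 42°→200°.
Cross product v₁ × v₂ gives the pole to the plane: n ∝ (-0.352, -0.302, 0.449).
Dip δ = arctan(|n_h|/n_z) = arctan(0.464/0.449) = 45.9°.
Dip direction = atan2(-0.352, -0.302) = 229° (azimuth of n's horizontal projection).

true dip 46°, dip direction 230°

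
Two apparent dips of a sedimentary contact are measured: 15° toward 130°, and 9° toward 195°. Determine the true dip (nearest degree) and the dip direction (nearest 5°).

true dip 15°, dip direction 140°

Represent each trace as a vector plunging at its apparent dip toward its trend (east-north-up frame): v₁ = (0.740, -0.621, -0.259), v₂ = (-0.256, -0.954, -0.156).
The plane normal is n = v₁ × v₂ ∝ (0.150, -0.182, 0.865).
Dip δ = arctan(|n_h|/n_z) = arctan(0.236/0.865) = 15.2°.
Dip direction = atan2(0.150, -0.182) = 141° (azimuth of n's horizontal projection).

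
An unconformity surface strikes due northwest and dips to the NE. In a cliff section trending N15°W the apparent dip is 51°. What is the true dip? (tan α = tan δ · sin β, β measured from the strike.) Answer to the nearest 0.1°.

68.0°

The section is 30° from the strike.
tan δ = tan α / sin β = tan 51° / sin 30° = 1.2349 / 0.5000 = 2.4698
true dip = arctan 2.4698 = 67.96°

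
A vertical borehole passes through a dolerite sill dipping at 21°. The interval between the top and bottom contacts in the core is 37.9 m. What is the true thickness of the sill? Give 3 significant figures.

35.4 m

True thickness t = h · cos(dip) = 37.9 × cos 21°
t = 37.9 × 0.9336 = 35.383 m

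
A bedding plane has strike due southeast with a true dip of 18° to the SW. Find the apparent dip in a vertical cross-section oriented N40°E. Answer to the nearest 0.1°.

The section lies 85° from the strike.
tan α = tan 18° × sin 85° = 0.3249 × 0.9962 = 0.3237
apparent dip = arctan 0.3237 = 17.94°

17.9°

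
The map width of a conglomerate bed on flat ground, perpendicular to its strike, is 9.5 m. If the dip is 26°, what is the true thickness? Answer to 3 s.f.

4.16 m

True thickness t = w · sin(dip) = 9.5 × sin 26°
t = 9.5 × 0.4384 = 4.165 m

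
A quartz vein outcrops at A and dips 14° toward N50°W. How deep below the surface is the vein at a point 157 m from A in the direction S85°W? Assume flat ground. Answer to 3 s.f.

27.7 m

The hole lies 45° from the dip direction, so the down-dip offset is 157 × cos 45° = 111.02 m.
Depth = down-dip offset × tan(dip) = 111.02 × tan 14° = 111.02 × 0.2493
Depth = 27.68 m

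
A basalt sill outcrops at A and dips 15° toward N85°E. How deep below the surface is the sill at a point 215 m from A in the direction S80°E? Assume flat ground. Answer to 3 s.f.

The hole lies 15° from the dip direction, so the down-dip offset is 215 × cos 15° = 207.67 m.
Depth = down-dip offset × tan(dip) = 207.67 × tan 15° = 207.67 × 0.2679
Depth = 55.65 m

55.6 m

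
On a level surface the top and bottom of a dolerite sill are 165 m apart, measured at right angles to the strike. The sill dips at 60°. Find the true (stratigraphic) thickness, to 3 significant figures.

143 m

True thickness t = w · sin(dip) = 165 × sin 60°
t = 165 × 0.8660 = 142.894 m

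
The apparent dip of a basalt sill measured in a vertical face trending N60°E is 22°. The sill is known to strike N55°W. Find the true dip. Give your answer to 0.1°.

β = acute angle between strike N55°W and section N60°E = 65°.
tan(true dip) = tan 22° / sin 65° = 0.4458
true dip = arctan 0.4458 = 24.03°

24.0°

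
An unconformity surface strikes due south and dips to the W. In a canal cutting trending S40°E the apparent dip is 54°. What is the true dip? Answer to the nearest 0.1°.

The section is 40° from the strike.
tan δ = tan α / sin β = tan 54° / sin 40° = 1.3764 / 0.6428 = 2.1413
true dip = arctan 2.1413 = 64.97°

65.0°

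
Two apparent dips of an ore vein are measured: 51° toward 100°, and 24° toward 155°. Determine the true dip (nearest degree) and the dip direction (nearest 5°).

true dip 52°, dip direction 085°

The two traces are lines in the plane: v₁ = (sin 100°·cos 51°, cos 100°·cos 51°, −sin 51°), v₂ = (sin 155°·cos 24°, cos 155°·cos 24°, −sin 24°).
The plane normal is n = v₁ × v₂ ∝ (0.599, 0.048, 0.471).
Dip δ = arctan(|n_h|/n_z) = arctan(0.601/0.471) = 51.9°.
Dip direction = azimuth of (n_x, n_y) = atan2(0.599, 0.048) = 85°.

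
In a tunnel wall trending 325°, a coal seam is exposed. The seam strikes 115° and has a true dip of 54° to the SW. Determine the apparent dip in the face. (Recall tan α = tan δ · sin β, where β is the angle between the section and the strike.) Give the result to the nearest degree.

Angle between strike (115°) and section (325°): β = 30°.
tan α = tan 54° × sin 30° = 1.3764 × 0.5000 = 0.6882
α = arctan(0.6882) = 34.54°

35°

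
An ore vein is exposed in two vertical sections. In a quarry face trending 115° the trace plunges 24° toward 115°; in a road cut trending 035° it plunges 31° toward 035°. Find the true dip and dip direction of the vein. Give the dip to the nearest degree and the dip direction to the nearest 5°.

Represent each trace as a vector plunging at its apparent dip toward its trend (east-north-up frame): v₁ = (0.828, -0.386, -0.407), v₂ = (0.492, 0.702, -0.515).
The plane normal is n = v₁ × v₂ ∝ (0.484, 0.226, 0.771).
tan δ = √(n_x²+n_y²)/n_z = 0.535/0.771, so δ = 34.7°.
The horizontal component of n points toward azimuth atan2(n_x, n_y) = 65°, the dip direction.

true dip 35°, dip direction 065°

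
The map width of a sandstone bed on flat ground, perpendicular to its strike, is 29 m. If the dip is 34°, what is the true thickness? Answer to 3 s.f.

True thickness t = w · sin(dip) = 29 × sin 34°
t = 29 × 0.5592 = 16.217 m

16.2 m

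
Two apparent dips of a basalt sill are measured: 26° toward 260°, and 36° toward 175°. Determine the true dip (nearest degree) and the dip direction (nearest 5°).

The two traces are lines in the plane: v₁ = (sin 260°·cos 26°, cos 260°·cos 26°, −sin 26°), v₂ = (sin 175°·cos 36°, cos 175°·cos 36°, −sin 36°).
n = v₁ × v₂ = (-0.262, -0.551, 0.724) (taken with n_z > 0).
True dip = arccos(n_z / |n|) = arccos(0.7649) = 40.1°.
The horizontal component of n points toward azimuth atan2(n_x, n_y) = 205°, the dip direction.

true dip 40°, dip direction 205°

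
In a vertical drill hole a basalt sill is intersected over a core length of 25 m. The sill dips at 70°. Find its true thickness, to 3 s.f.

True thickness t = h · cos(dip) = 25 × cos 70°
t = 25 × 0.3420 = 8.551 m

8.55 m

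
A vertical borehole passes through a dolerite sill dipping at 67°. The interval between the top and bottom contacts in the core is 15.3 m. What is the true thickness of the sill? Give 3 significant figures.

True thickness t = h · cos(dip) = 15.3 × cos 67°
t = 15.3 × 0.3907 = 5.978 m

5.98 m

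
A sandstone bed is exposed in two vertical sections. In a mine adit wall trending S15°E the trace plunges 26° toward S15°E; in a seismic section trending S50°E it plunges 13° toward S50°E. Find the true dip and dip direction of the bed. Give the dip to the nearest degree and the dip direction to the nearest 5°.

Represent each trace as a vector plunging at its apparent dip toward its trend (east-north-up frame): v₁ = (0.233, -0.868, -0.438), v₂ = (0.746, -0.626, -0.225).
n = v₁ × v₂ = (-0.079, -0.275, 0.502) (taken with n_z > 0).
Dip δ = arctan(|n_h|/n_z) = arctan(0.286/0.502) = 29.7°.
Dip direction = atan2(-0.079, -0.275) = 196° (azimuth of n's horizontal projection).

true dip 30°, dip direction 195°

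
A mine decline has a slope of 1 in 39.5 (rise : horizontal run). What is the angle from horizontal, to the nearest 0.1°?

tan θ = 1/39.5 = 0.0253
θ = arctan(0.0253) = 1.45°

1.5°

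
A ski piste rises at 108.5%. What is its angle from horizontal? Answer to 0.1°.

tan θ = 108.5/100 = 1.0850
θ = arctan(1.0850) = 47.33°

47.3°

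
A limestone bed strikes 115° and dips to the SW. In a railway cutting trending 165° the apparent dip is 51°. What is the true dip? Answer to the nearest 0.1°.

58.2°

The section is 50° from the strike.
tan(true dip) = tan 51° / sin 50° = 1.6120
δ = arctan(1.6120) = 58.19°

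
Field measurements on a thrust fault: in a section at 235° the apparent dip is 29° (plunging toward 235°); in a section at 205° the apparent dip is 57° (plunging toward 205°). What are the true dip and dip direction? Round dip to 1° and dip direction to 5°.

Represent each trace as a vector plunging at its apparent dip toward its trend (east-north-up frame): v₁ = (-0.716, -0.502, -0.485), v₂ = (-0.230, -0.494, -0.839).
The plane normal is n = v₁ × v₂ ∝ (0.181, -0.489, 0.238).
tan δ = √(n_x²+n_y²)/n_z = 0.522/0.238, so δ = 65.5°.
Dip direction = atan2(0.181, -0.489) = 160° (azimuth of n's horizontal projection).

true dip 65°, dip direction 160°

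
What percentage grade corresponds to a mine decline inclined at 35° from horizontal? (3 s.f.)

grade % = 100 × tan 35° = 100 × 0.7002

70.0%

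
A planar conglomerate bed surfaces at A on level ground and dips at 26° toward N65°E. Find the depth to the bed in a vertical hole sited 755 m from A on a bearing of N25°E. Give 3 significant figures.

282 m

The hole lies 40° from the dip direction, so the down-dip offset is 755 × cos 40° = 578.36 m.
Depth = down-dip offset × tan(dip) = 578.36 × tan 26° = 578.36 × 0.4877
Depth = 282.09 m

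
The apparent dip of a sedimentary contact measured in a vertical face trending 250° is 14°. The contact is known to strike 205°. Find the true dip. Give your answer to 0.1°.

β = acute angle between strike 205° and section 250° = 45°.
tan(true dip) = tan 14° / sin 45° = 0.3526
true dip = arctan 0.3526 = 19.42°

19.4°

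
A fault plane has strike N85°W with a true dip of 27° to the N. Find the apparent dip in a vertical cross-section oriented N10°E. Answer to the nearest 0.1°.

26.9°

The strike is N85°W and the section trends N10°E; the acute angle between them is β = 85°.
tan α = tan 27° × sin 85° = 0.5095 × 0.9962 = 0.5076
apparent dip = arctan 0.5076 = 26.91°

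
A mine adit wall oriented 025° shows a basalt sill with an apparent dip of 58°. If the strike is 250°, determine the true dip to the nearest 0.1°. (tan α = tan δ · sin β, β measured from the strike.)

β = acute angle between strike 250° and section 025° = 45°.
tan δ = tan α / sin β = tan 58° / sin 45° = 1.6003 / 0.7071 = 2.2632
true dip = arctan 2.2632 = 66.16°

66.2°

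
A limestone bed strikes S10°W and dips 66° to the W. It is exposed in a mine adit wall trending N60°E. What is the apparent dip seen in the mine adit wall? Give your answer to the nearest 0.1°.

59.8°

Angle between strike (S10°W) and section (N60°E): β = 50°.
tan(apparent dip) = tan 66° · sin 50° = 1.7206
apparent dip = arctan 1.7206 = 59.83°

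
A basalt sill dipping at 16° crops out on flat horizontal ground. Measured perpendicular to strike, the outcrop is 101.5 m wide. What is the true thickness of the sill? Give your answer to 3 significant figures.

True thickness t = w · sin(dip) = 101.5 × sin 16°
t = 101.5 × 0.2756 = 27.977 m

28.0 m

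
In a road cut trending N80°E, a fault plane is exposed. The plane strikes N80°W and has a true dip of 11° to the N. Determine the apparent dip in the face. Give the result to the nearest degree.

4°

Angle between strike (N80°W) and section (N80°E): β = 20°.
tan α = tan 11° × sin 20° = 0.1944 × 0.3420 = 0.0665
α = arctan(0.0665) = 3.80°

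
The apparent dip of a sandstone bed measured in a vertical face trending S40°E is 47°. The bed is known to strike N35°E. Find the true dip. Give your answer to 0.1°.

The section is 75° from the strike.
tan δ = tan α / sin β = tan 47° / sin 75° = 1.0724 / 0.9659 = 1.1102
δ = arctan(1.1102) = 47.99°

48.0°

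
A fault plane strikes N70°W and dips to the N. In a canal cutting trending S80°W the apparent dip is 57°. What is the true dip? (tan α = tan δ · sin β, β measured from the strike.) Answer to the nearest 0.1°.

The section is 30° from the strike.
tan(true dip) = tan 57° / sin 30° = 3.0797
δ = arctan(3.0797) = 72.01°

72.0°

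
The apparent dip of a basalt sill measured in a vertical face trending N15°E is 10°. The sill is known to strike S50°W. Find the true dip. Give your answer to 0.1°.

The section is 35° from the strike.
tan(true dip) = tan 10° / sin 35° = 0.3074
true dip = arctan 0.3074 = 17.09°

17.1°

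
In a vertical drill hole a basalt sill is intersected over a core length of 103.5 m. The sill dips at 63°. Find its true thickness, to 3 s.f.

47.0 m

True thickness t = h · cos(dip) = 103.5 × cos 63°
t = 103.5 × 0.4540 = 46.988 m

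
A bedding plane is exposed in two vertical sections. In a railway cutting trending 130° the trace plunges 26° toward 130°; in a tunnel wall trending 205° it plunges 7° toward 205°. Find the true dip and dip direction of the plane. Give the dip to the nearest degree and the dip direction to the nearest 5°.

true dip 26°, dip direction 130°

Represent each trace as a vector plunging at its apparent dip toward its trend (east-north-up frame): v₁ = (0.689, -0.578, -0.438), v₂ = (-0.419, -0.900, -0.122).
n = v₁ × v₂ = (0.324, -0.268, 0.862) (taken with n_z > 0).
True dip = arccos(n_z / |n|) = arccos(0.8988) = 26.0°.
Dip direction = atan2(0.324, -0.268) = 130° (azimuth of n's horizontal projection).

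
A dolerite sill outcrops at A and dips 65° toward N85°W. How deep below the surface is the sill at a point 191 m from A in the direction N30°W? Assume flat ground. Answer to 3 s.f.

The hole lies 55° from the dip direction, so the down-dip offset is 191 × cos 55° = 109.55 m.
Depth = down-dip offset × tan(dip) = 109.55 × tan 65° = 109.55 × 2.1445
Depth = 234.94 m

235 m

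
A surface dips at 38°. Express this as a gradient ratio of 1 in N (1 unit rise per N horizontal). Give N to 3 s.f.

1 in 1.28

1 : N means tan θ = 1/N, so N = 1/tan 38° = 1/0.7813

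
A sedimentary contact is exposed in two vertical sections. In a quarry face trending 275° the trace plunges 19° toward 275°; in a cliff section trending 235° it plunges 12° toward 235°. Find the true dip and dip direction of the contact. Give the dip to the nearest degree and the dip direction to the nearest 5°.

true dip 19°, dip direction 290°

Represent each trace as a vector plunging at its apparent dip toward its trend (east-north-up frame): v₁ = (-0.942, 0.082, -0.326), v₂ = (-0.801, -0.561, -0.208).
n = v₁ × v₂ = (-0.200, 0.065, 0.594) (taken with n_z > 0).
Dip δ = arctan(|n_h|/n_z) = arctan(0.210/0.594) = 19.5°.
Dip direction = atan2(-0.200, 0.065) = 288° (azimuth of n's horizontal projection).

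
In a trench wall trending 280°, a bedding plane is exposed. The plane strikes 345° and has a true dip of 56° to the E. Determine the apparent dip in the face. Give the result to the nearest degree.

The section lies 65° from the strike.
tan α = tan 56° × sin 65° = 1.4826 × 0.9063 = 1.3437
α = arctan(1.3437) = 53.34°

53°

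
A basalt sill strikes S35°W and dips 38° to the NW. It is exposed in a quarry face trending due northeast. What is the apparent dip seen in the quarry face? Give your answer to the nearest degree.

The strike is S35°W and the section trends due northeast; the acute angle between them is β = 10°.
tan(apparent dip) = tan 38° · sin 10° = 0.1357
α = arctan(0.1357) = 7.73°

8°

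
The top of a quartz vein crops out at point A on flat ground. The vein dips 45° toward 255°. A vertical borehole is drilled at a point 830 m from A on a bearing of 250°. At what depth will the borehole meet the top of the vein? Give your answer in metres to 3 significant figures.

The hole lies 5° from the dip direction, so the down-dip offset is 830 × cos 5° = 826.84 m.
Depth = down-dip offset × tan(dip) = 826.84 × tan 45° = 826.84 × 1.0000
Depth = 826.84 m

827 m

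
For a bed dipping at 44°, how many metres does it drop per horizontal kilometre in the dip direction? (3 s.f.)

966 m

drop per km = 1000 × tan 44° = 1000 × 0.9657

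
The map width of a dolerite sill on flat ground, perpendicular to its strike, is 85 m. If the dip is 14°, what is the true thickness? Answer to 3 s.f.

20.6 m

True thickness t = w · sin(dip) = 85 × sin 14°
t = 85 × 0.2419 = 20.563 m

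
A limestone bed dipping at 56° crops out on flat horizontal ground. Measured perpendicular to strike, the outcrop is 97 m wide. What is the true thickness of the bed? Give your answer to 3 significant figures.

80.4 m

True thickness t = w · sin(dip) = 97 × sin 56°
t = 97 × 0.8290 = 80.417 m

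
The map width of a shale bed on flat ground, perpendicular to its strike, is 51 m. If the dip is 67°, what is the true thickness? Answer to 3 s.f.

46.9 m

True thickness t = w · sin(dip) = 51 × sin 67°
t = 51 × 0.9205 = 46.946 m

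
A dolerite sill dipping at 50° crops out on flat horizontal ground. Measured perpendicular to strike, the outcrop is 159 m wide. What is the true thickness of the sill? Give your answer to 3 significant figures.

122 m

True thickness t = w · sin(dip) = 159 × sin 50°
t = 159 × 0.7660 = 121.801 m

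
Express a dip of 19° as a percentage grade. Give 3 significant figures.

34.4%

grade % = 100 × tan 19° = 100 × 0.3443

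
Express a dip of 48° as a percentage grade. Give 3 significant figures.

111%

grade % = 100 × tan 48° = 100 × 1.1106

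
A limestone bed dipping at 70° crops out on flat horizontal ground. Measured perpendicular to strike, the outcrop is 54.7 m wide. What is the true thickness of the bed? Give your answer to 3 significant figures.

51.4 m

True thickness t = w · sin(dip) = 54.7 × sin 70°
t = 54.7 × 0.9397 = 51.401 m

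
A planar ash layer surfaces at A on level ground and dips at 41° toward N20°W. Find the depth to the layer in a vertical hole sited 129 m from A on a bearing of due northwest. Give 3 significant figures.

The hole lies 25° from the dip direction, so the down-dip offset is 129 × cos 25° = 116.91 m.
Depth = down-dip offset × tan(dip) = 116.91 × tan 41° = 116.91 × 0.8693
Depth = 101.63 m

102 m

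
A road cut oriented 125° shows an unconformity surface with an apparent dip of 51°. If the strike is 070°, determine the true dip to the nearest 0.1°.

The section is 55° from the strike.
tan δ = tan α / sin β = tan 51° / sin 55° = 1.2349 / 0.8192 = 1.5075
true dip = arctan 1.5075 = 56.44°

56.4°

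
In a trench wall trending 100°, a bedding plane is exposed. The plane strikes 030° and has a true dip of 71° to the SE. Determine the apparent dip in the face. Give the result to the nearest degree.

70°

Angle between strike (030°) and section (100°): β = 70°.
tan α = tan 71° × sin 70° = 2.9042 × 0.9397 = 2.7291
apparent dip = arctan 2.7291 = 69.88°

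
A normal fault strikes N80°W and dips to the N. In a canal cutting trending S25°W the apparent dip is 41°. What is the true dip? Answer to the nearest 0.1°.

The section is 75° from the strike.
tan(true dip) = tan 41° / sin 75° = 0.9000
δ = arctan(0.9000) = 41.99°

42.0°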